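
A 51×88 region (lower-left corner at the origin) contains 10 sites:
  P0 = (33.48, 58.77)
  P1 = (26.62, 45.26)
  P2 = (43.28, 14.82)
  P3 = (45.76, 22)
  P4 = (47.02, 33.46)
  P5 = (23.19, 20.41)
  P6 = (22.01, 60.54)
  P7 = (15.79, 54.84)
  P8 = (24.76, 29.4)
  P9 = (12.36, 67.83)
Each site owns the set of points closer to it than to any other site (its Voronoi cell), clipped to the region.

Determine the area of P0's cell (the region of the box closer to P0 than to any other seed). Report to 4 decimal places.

Area of P0's cell: 831.6137

1. box [0,51]×[0,88]: [(0, 0) (51, 0) (51, 88) (0, 88)]
2. ⊥bis P0·P1 via (30.05,52.015): [(0, 67.2735) (51, 41.3772) (51, 88) (0, 88)]  |A|=1717.4065
3. ⊥bis P0·P2 via (38.38,36.795): [(0, 67.2735) (51, 41.3772) (51, 88) (0, 88)]  |A|=1717.4065
4. ⊥bis P0·P3 via (39.62,40.385): [(0, 67.2735) (47.6636, 43.0713) (51, 44.1856) (51, 88) (0, 88)]  |A|=1712.7216
5. ⊥bis P0·P4 via (40.25,46.115): [(0, 67.2735) (40.9412, 46.4848) (51, 51.8659) (51, 88) (0, 88)]  |A|=1664.6545
6. ⊥bis P0·P5 via (28.335,39.59): [(0, 67.2735) (40.9412, 46.4848) (51, 51.8659) (51, 88) (0, 88)]  |A|=1664.6545
7. ⊥bis P0·P6 via (27.745,59.655): [(26.8192, 53.6555) (40.9412, 46.4848) (51, 51.8659) (51, 88) (32.1191, 88)]  |A|=835.1647
8. ⊥bis P0·P7 via (24.635,56.805): [(26.8192, 53.6555) (40.9412, 46.4848) (51, 51.8659) (51, 88) (32.1191, 88)]  |A|=835.1647
9. ⊥bis P0·P8 via (29.12,44.085): [(26.8192, 53.6555) (40.9412, 46.4848) (51, 51.8659) (51, 88) (32.1191, 88)]  |A|=835.1647
10. ⊥bis P0·P9 via (22.92,63.3): [(31.3344, 82.915) (26.8192, 53.6555) (40.9412, 46.4848) (51, 51.8659) (51, 88) (33.5157, 88)]  |A|=831.6137
11. canonical 6-gon: [(31.3344, 82.915) (26.8192, 53.6555) (40.9412, 46.4848) (51, 51.8659) (51, 88) (33.5157, 88)]
12. shoelace: 831.6137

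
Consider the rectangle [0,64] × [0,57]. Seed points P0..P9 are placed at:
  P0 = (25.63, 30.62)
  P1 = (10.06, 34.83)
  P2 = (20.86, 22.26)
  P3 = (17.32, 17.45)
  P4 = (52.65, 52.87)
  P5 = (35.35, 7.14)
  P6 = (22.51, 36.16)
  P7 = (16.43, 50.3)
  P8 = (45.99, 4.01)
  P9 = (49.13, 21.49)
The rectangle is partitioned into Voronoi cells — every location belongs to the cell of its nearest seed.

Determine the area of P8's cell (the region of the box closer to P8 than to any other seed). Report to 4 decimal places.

1. box [0,64]×[0,57]: [(0, 0) (64, 0) (64, 57) (0, 57)]
2. ⊥bis P8·P0 via (35.81,17.315): [(13.1797, 0) (64, 0) (64, 38.8839)]  |A|=988.045
3. ⊥bis P8·P1 via (28.025,19.42): [(13.1797, 0) (64, 0) (64, 38.8839)]  |A|=988.045
4. ⊥bis P8·P2 via (33.425,13.135): [(37.2742, 18.4353) (23.8861, 0) (64, 0) (64, 38.8839)]  |A|=889.3579
5. ⊥bis P8·P3 via (31.655,10.73): [(37.2742, 18.4353) (31.6123, 10.639) (26.625, 0) (64, 0) (64, 38.8839)]  |A|=874.7883
6. ⊥bis P8·P4 via (49.32,28.44): [(50.1943, 28.3208) (37.2742, 18.4353) (31.6123, 10.639) (26.625, 0) (64, 0) (64, 26.439)]  |A|=788.8832
7. ⊥bis P8·P5 via (40.67,5.575): [(50.1943, 28.3208) (46.5383, 25.5235) (39.03, 0) (64, 0) (64, 26.439)]  |A|=572.2454
8. ⊥bis P8·P6 via (34.25,20.085): [(50.1943, 28.3208) (46.5383, 25.5235) (39.03, 0) (64, 0) (64, 26.439)]  |A|=572.2454
9. ⊥bis P8·P7 via (31.21,27.155): [(50.1943, 28.3208) (46.5383, 25.5235) (39.03, 0) (64, 0) (64, 26.439)]  |A|=572.2454
10. ⊥bis P8·P9 via (47.56,12.75): [(43.0206, 13.5654) (39.03, 0) (64, 0) (64, 9.7968)]  |A|=272.1304
11. canonical 4-gon: [(43.0206, 13.5654) (39.03, 0) (64, 0) (64, 9.7968)]
12. shoelace: 272.1304

Area of P8's cell: 272.1304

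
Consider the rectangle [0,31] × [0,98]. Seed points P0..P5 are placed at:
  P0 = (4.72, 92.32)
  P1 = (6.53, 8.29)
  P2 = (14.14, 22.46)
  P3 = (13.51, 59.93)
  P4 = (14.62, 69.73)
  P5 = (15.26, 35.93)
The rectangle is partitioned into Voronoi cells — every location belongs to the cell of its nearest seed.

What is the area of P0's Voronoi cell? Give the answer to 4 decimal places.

1. box [0,31]×[0,98]: [(0, 0) (31, 0) (31, 98) (0, 98)]
2. ⊥bis P0·P1 via (5.625,50.305): [(0, 50.1838) (31, 50.8516) (31, 98) (0, 98)]  |A|=1471.9511
3. ⊥bis P0·P2 via (9.43,57.39): [(0, 56.1184) (31, 60.2985) (31, 98) (0, 98)]  |A|=1233.5369
4. ⊥bis P0·P3 via (9.115,76.125): [(0, 73.6514) (31, 82.0642) (31, 98) (0, 98)]  |A|=624.4094
5. ⊥bis P0·P4 via (9.67,81.025): [(0, 76.7872) (31, 90.3728) (31, 98) (0, 98)]  |A|=447.0206
6. ⊥bis P0·P5 via (9.99,64.125): [(0, 76.7872) (31, 90.3728) (31, 98) (0, 98)]  |A|=447.0206
7. canonical 4-gon: [(0, 76.7872) (31, 90.3728) (31, 98) (0, 98)]
8. shoelace: 447.0206

Area of P0's cell: 447.0206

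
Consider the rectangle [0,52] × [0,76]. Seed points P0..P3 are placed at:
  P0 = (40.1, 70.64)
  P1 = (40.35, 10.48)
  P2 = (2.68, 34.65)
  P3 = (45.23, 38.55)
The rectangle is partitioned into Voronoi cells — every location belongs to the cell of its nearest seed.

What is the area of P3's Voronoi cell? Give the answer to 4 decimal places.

1. box [0,52]×[0,76]: [(0, 0) (52, 0) (52, 76) (0, 76)]
2. ⊥bis P3·P0 via (42.665,54.595): [(0, 47.7744) (0, 0) (52, 0) (52, 56.0873)]  |A|=2700.406
3. ⊥bis P3·P1 via (42.79,24.515): [(0, 47.7744) (0, 31.9541) (52, 22.9138) (52, 56.0873)]  |A|=1273.8401
4. ⊥bis P3·P2 via (23.955,36.6): [(22.5996, 51.3873) (24.7756, 27.6468) (52, 22.9138) (52, 56.0873)]  |A|=805.6666
5. canonical 4-gon: [(22.5996, 51.3873) (24.7756, 27.6468) (52, 22.9138) (52, 56.0873)]
6. shoelace: 805.6666

Area of P3's cell: 805.6666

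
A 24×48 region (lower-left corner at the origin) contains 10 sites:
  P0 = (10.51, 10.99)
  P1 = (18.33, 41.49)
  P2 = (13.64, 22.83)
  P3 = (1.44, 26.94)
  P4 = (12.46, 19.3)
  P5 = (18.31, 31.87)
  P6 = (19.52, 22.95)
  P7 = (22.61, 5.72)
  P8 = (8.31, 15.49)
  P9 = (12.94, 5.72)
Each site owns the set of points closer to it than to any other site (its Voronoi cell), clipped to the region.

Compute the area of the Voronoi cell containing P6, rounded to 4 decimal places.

1. box [0,24]×[0,48]: [(0, 0) (24, 0) (24, 48) (0, 48)]
2. ⊥bis P6·P0 via (15.015,16.97): [(0, 28.2815) (24, 10.2012) (24, 48) (0, 48)]  |A|=690.208
3. ⊥bis P6·P1 via (18.925,32.22): [(0, 31.0053) (0, 28.2815) (24, 10.2012) (24, 32.5457)]  |A|=300.8204
4. ⊥bis P6·P2 via (16.58,22.89): [(16.3929, 32.0575) (16.7271, 15.6802) (24, 10.2012) (24, 32.5457)]  |A|=143.6278
5. ⊥bis P6·P3 via (10.48,24.945): [(16.3929, 32.0575) (16.7271, 15.6802) (24, 10.2012) (24, 32.5457)]  |A|=143.6278
6. ⊥bis P6·P4 via (15.99,21.125): [(16.3929, 32.0575) (16.6417, 19.8644) (20.1305, 13.1163) (24, 10.2012) (24, 32.5457)]  |A|=136.6171
7. ⊥bis P6·P5 via (18.915,27.41): [(16.4945, 27.0817) (16.6417, 19.8644) (20.1305, 13.1163) (24, 10.2012) (24, 28.0998)]  |A|=100.9819
8. ⊥bis P6·P7 via (21.065,14.335): [(16.4945, 27.0817) (16.6417, 19.8644) (19.6332, 14.0782) (24, 14.8614) (24, 28.0998)]  |A|=89.6706
9. ⊥bis P6·P8 via (13.915,19.22): [(16.4945, 27.0817) (16.6417, 19.8644) (19.6332, 14.0782) (24, 14.8614) (24, 28.0998)]  |A|=89.6706
10. ⊥bis P6·P9 via (16.23,14.335): [(16.4945, 27.0817) (16.6417, 19.8644) (19.6332, 14.0782) (24, 14.8614) (24, 28.0998)]  |A|=89.6706
11. canonical 5-gon: [(16.4945, 27.0817) (16.6417, 19.8644) (19.6332, 14.0782) (24, 14.8614) (24, 28.0998)]
12. shoelace: 89.6706

Area of P6's cell: 89.6706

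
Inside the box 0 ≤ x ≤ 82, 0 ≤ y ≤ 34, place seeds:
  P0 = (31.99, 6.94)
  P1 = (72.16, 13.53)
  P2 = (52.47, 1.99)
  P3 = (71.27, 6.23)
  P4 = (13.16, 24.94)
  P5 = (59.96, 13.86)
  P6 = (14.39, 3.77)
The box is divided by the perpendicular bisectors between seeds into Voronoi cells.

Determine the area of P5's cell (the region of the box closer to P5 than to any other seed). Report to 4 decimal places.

1. box [0,82]×[0,34]: [(0, 0) (82, 0) (82, 34) (0, 34)]
2. ⊥bis P5·P0 via (45.975,10.4): [(48.548, 0) (82, 0) (82, 34) (40.1362, 34)]  |A|=1280.3683
3. ⊥bis P5·P1 via (66.06,13.695): [(48.548, 0) (65.6896, 0) (66.6092, 34) (40.1362, 34)]  |A|=741.4479
4. ⊥bis P5·P2 via (56.215,7.925): [(44.8063, 15.1239) (65.7413, 1.9139) (66.6092, 34) (40.1362, 34)]  |A|=591.4488
5. ⊥bis P5·P3 via (65.615,10.045): [(44.8063, 15.1239) (61.8051, 4.3976) (65.9757, 10.5797) (66.6092, 34) (40.1362, 34)]  |A|=574.1025
6. ⊥bis P5·P4 via (36.56,19.4): [(44.8063, 15.1239) (61.8051, 4.3976) (65.9757, 10.5797) (66.6092, 34) (40.1362, 34)]  |A|=574.1025
7. ⊥bis P5·P6 via (37.175,8.815): [(44.8063, 15.1239) (61.8051, 4.3976) (65.9757, 10.5797) (66.6092, 34) (40.1362, 34)]  |A|=574.1025
8. canonical 5-gon: [(44.8063, 15.1239) (61.8051, 4.3976) (65.9757, 10.5797) (66.6092, 34) (40.1362, 34)]
9. shoelace: 574.1025

Area of P5's cell: 574.1025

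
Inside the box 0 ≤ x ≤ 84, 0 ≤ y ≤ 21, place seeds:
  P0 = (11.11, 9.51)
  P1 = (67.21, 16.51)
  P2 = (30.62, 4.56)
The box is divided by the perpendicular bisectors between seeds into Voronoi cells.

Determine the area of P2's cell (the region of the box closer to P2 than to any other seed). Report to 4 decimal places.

Area of P2's cell: 570.8284

1. box [0,84]×[0,21]: [(0, 0) (84, 0) (84, 21) (0, 21)]
2. ⊥bis P2·P0 via (20.865,7.035): [(19.0801, 0) (84, 0) (84, 21) (24.4081, 21)]  |A|=1307.3734
3. ⊥bis P2·P1 via (48.915,10.535): [(19.0801, 0) (52.3556, 0) (45.4972, 21) (24.4081, 21)]  |A|=570.8284
4. canonical 4-gon: [(19.0801, 0) (52.3556, 0) (45.4972, 21) (24.4081, 21)]
5. shoelace: 570.8284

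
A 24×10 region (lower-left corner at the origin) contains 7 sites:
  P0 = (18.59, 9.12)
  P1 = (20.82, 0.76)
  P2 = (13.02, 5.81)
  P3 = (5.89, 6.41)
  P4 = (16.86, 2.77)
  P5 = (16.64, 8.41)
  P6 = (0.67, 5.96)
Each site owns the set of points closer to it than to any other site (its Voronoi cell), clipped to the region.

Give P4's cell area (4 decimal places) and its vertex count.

Area of P4's cell: 31.0478 (5 vertices)

1. box [0,24]×[0,10]: [(0, 0) (24, 0) (24, 10) (0, 10)]
2. ⊥bis P4·P0 via (17.725,5.945): [(0, 0) (24, 0) (24, 4.2354) (2.841, 10) (0, 10)]  |A|=179.0139
3. ⊥bis P4·P1 via (18.84,1.765): [(0, 0) (17.9441, 0) (20.5685, 5.1703) (2.841, 10) (0, 10)]  |A|=156.0914
4. ⊥bis P4·P2 via (14.94,4.29): [(11.5438, 0) (17.9441, 0) (20.5685, 5.1703) (16.5119, 6.2755)]  |A|=32.02
5. ⊥bis P4·P3 via (11.375,4.59): [(11.5438, 0) (17.9441, 0) (20.5685, 5.1703) (16.5119, 6.2755)]  |A|=32.02
6. ⊥bis P4·P5 via (16.75,5.59): [(15.9443, 5.5586) (11.5438, 0) (17.9441, 0) (20.5685, 5.1703) (18.7427, 5.6677)]  |A|=31.0478
7. ⊥bis P4·P6 via (8.765,4.365): [(15.9443, 5.5586) (11.5438, 0) (17.9441, 0) (20.5685, 5.1703) (18.7427, 5.6677)]  |A|=31.0478
8. canonical 5-gon: [(15.9443, 5.5586) (11.5438, 0) (17.9441, 0) (20.5685, 5.1703) (18.7427, 5.6677)]
9. shoelace: 31.0478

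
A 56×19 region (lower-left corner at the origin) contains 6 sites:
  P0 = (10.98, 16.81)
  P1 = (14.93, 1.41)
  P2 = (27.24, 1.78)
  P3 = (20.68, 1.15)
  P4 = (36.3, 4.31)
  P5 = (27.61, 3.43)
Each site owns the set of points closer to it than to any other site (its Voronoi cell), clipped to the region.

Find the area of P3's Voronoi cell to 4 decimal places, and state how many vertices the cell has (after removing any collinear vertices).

1. box [0,56]×[0,19]: [(0, 0) (56, 0) (56, 19) (0, 19)]
2. ⊥bis P3·P0 via (15.83,8.98): [(1.3324, 0) (56, 0) (56, 19) (32.0066, 19)]  |A|=747.2794
3. ⊥bis P3·P1 via (17.805,1.28): [(18.2201, 10.4605) (17.7471, 0) (56, 0) (56, 19) (32.0066, 19)]  |A|=661.4265
4. ⊥bis P3·P2 via (23.96,1.465): [(22.8223, 13.3111) (18.2201, 10.4605) (17.7471, 0) (24.1007, 0)]  |A|=65.6832
5. ⊥bis P3·P4 via (28.49,2.73): [(22.8223, 13.3111) (18.2201, 10.4605) (17.7471, 0) (24.1007, 0)]  |A|=65.6832
6. ⊥bis P3·P5 via (24.145,2.29): [(23.7718, 3.4242) (20.9089, 12.126) (18.2201, 10.4605) (17.7471, 0) (24.1007, 0)]  |A|=55.6616
7. canonical 5-gon: [(23.7718, 3.4242) (20.9089, 12.126) (18.2201, 10.4605) (17.7471, 0) (24.1007, 0)]
8. shoelace: 55.6616

Area of P3's cell: 55.6616 (5 vertices)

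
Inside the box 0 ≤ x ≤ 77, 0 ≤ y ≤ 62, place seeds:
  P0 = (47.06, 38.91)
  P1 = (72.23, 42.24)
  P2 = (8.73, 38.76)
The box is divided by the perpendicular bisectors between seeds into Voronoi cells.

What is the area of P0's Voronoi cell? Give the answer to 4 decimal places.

1. box [0,77]×[0,62]: [(0, 0) (77, 0) (77, 62) (0, 62)]
2. ⊥bis P0·P1 via (59.645,40.575): [(0, 0) (65.0131, 0) (56.8105, 62) (0, 62)]  |A|=3776.5301
3. ⊥bis P0·P2 via (27.895,38.835): [(28.047, 0) (65.0131, 0) (56.8105, 62) (27.8043, 62)]  |A|=2045.1391
4. canonical 4-gon: [(28.047, 0) (65.0131, 0) (56.8105, 62) (27.8043, 62)]
5. shoelace: 2045.1391

Area of P0's cell: 2045.1391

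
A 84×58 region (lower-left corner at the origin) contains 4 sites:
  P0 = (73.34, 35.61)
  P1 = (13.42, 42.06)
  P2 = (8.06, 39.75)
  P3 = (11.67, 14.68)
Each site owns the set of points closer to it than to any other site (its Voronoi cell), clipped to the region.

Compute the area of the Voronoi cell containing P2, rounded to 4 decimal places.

Area of P2's cell: 311.9382

1. box [0,84]×[0,58]: [(0, 0) (84, 0) (84, 58) (0, 58)]
2. ⊥bis P2·P0 via (40.7,37.68): [(0, 0) (38.3104, 0) (41.9887, 58) (0, 58)]  |A|=2328.6723
3. ⊥bis P2·P1 via (10.74,40.905): [(0, 0) (28.3688, 0) (3.3726, 58) (0, 58)]  |A|=920.5006
4. ⊥bis P2·P3 via (9.865,27.215): [(0, 25.7945) (16.2441, 28.1336) (3.3726, 58) (0, 58)]  |A|=311.9382
5. canonical 4-gon: [(0, 25.7945) (16.2441, 28.1336) (3.3726, 58) (0, 58)]
6. shoelace: 311.9382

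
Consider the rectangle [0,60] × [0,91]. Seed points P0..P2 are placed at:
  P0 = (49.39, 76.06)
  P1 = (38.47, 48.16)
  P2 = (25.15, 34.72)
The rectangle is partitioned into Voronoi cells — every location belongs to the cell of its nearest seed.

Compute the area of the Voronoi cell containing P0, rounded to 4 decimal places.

1. box [0,60]×[0,91]: [(0, 0) (60, 0) (60, 91) (0, 91)]
2. ⊥bis P0·P1 via (43.93,62.11): [(0, 79.3041) (60, 55.8202) (60, 91) (0, 91)]  |A|=1406.2697
3. ⊥bis P0·P2 via (37.27,55.39): [(0, 79.3041) (60, 55.8202) (60, 91) (0, 91)]  |A|=1406.2697
4. canonical 4-gon: [(0, 79.3041) (60, 55.8202) (60, 91) (0, 91)]
5. shoelace: 1406.2697

Area of P0's cell: 1406.2697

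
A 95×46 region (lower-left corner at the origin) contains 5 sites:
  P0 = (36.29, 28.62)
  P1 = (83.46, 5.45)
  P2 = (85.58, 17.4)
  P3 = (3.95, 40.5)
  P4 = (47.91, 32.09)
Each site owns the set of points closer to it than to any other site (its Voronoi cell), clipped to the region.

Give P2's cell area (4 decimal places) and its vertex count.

1. box [0,95]×[0,46]: [(0, 0) (95, 0) (95, 46) (0, 46)]
2. ⊥bis P2·P0 via (60.935,23.01): [(55.6972, 0) (95, 0) (95, 46) (66.1683, 46)]  |A|=1567.0947
3. ⊥bis P2·P1 via (84.52,11.425): [(59.3157, 15.8964) (95, 9.5658) (95, 46) (66.1683, 46)]  |A|=1084.0341
4. ⊥bis P2·P3 via (44.765,28.95): [(59.3157, 15.8964) (95, 9.5658) (95, 46) (66.1683, 46)]  |A|=1084.0341
5. ⊥bis P2·P4 via (66.745,24.745): [(63.0369, 15.2362) (95, 9.5658) (95, 46) (75.0337, 46)]  |A|=889.3942
6. canonical 4-gon: [(63.0369, 15.2362) (95, 9.5658) (95, 46) (75.0337, 46)]
7. shoelace: 889.3942

Area of P2's cell: 889.3942 (4 vertices)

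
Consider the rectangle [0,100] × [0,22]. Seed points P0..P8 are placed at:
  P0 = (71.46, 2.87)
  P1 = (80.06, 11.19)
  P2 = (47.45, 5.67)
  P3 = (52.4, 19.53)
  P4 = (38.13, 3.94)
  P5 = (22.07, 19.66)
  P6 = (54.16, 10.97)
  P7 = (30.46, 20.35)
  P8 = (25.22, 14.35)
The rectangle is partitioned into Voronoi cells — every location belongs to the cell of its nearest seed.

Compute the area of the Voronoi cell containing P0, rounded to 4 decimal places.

Area of P0's cell: 184.0948

1. box [0,100]×[0,22]: [(0, 0) (100, 0) (100, 22) (0, 22)]
2. ⊥bis P0·P1 via (75.76,7.03): [(0, 0) (82.5611, 0) (61.2774, 22) (0, 22)]  |A|=1582.2236
3. ⊥bis P0·P2 via (59.455,4.27): [(58.957, 0) (82.5611, 0) (61.4963, 21.7738)]  |A|=256.9749
4. ⊥bis P0·P3 via (61.93,11.2): [(60.0065, 8.9995) (58.957, 0) (82.5611, 0) (66.5796, 16.5194)]  |A|=220.5931
5. ⊥bis P0·P4 via (54.795,3.405): [(60.0065, 8.9995) (58.957, 0) (82.5611, 0) (66.5796, 16.5194)]  |A|=220.5931
6. ⊥bis P0·P5 via (46.765,11.265): [(60.0065, 8.9995) (58.957, 0) (82.5611, 0) (66.5796, 16.5194)]  |A|=220.5931
7. ⊥bis P0·P6 via (62.81,6.92): [(59.57, 0) (82.5611, 0) (67.0681, 16.0144)]  |A|=184.0948
8. ⊥bis P0·P7 via (50.96,11.61): [(59.57, 0) (82.5611, 0) (67.0681, 16.0144)]  |A|=184.0948
9. ⊥bis P0·P8 via (48.34,8.61): [(59.57, 0) (82.5611, 0) (67.0681, 16.0144)]  |A|=184.0948
10. canonical 3-gon: [(59.57, 0) (82.5611, 0) (67.0681, 16.0144)]
11. shoelace: 184.0948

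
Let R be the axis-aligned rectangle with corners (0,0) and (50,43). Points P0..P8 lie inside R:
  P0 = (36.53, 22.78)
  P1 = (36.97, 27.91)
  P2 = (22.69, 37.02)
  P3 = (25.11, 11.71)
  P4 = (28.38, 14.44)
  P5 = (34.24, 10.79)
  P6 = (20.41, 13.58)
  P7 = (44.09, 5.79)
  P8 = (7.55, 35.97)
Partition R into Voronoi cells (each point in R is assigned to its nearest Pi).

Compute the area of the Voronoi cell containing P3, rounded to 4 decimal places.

Area of P3's cell: 116.6952

1. box [0,50]×[0,43]: [(0, 0) (50, 0) (50, 43) (0, 43)]
2. ⊥bis P3·P0 via (30.82,17.245): [(0, 0) (47.5365, 0) (5.8543, 43) (0, 43)]  |A|=1147.9025
3. ⊥bis P3·P1 via (31.04,19.81): [(0, 42.5343) (0, 0) (47.5365, 0) (21.7185, 26.6343)]  |A|=1094.9405
4. ⊥bis P3·P2 via (23.9,24.365): [(0, 22.0798) (0, 0) (47.5365, 0) (23.9167, 24.3666)]  |A|=843.1888
5. ⊥bis P3·P4 via (26.745,13.075): [(17.8059, 23.7823) (0, 22.0798) (0, 0) (37.6608, 0)]  |A|=644.4059
6. ⊥bis P3·P5 via (29.675,11.25): [(29.5235, 9.7469) (17.8059, 23.7823) (0, 22.0798) (0, 0) (28.5414, 0)]  |A|=599.9629
7. ⊥bis P3·P6 via (22.76,12.645): [(29.5235, 9.7469) (24.162, 16.1689) (17.7289, 0) (28.5414, 0)]  |A|=116.6952
8. ⊥bis P3·P7 via (34.6,8.75): [(29.5235, 9.7469) (24.162, 16.1689) (17.7289, 0) (28.5414, 0)]  |A|=116.6952
9. ⊥bis P3·P8 via (16.33,23.84): [(29.5235, 9.7469) (24.162, 16.1689) (17.7289, 0) (28.5414, 0)]  |A|=116.6952
10. canonical 4-gon: [(29.5235, 9.7469) (24.162, 16.1689) (17.7289, 0) (28.5414, 0)]
11. shoelace: 116.6952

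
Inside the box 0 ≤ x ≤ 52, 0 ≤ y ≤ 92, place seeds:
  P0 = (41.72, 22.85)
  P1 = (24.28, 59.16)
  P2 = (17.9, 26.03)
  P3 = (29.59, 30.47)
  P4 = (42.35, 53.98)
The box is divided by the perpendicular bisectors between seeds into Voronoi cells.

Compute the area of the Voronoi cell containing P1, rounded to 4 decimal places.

1. box [0,52]×[0,92]: [(0, 0) (52, 0) (52, 92) (0, 92)]
2. ⊥bis P1·P0 via (33,41.005): [(0, 25.1548) (52, 50.1309) (52, 92) (0, 92)]  |A|=2826.5723
3. ⊥bis P1·P2 via (21.09,42.595): [(0, 46.6564) (31.9544, 40.5028) (52, 50.1309) (52, 92) (0, 92)]  |A|=2483.0372
4. ⊥bis P1·P3 via (26.935,44.815): [(0, 46.6564) (18.0762, 43.1754) (49.7076, 49.0298) (52, 50.1309) (52, 92) (0, 92)]  |A|=2400.1438
5. ⊥bis P1·P4 via (33.315,56.57): [(0, 46.6564) (18.0762, 43.1754) (30.1139, 45.4034) (43.4715, 92) (0, 92)]  |A|=1736.6377
6. canonical 5-gon: [(0, 46.6564) (18.0762, 43.1754) (30.1139, 45.4034) (43.4715, 92) (0, 92)]
7. shoelace: 1736.6377

Area of P1's cell: 1736.6377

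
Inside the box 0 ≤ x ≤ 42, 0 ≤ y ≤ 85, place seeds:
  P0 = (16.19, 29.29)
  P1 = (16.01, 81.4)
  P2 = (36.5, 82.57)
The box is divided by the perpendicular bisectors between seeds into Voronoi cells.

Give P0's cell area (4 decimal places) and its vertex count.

1. box [0,42]×[0,85]: [(0, 0) (42, 0) (42, 85) (0, 85)]
2. ⊥bis P0·P1 via (16.1,55.345): [(0, 55.2894) (0, 0) (42, 0) (42, 55.4345)]  |A|=2325.2009
3. ⊥bis P0·P2 via (26.345,55.93): [(27.7739, 55.3853) (0, 55.2894) (0, 0) (42, 0) (42, 49.9624)]  |A|=2286.2778
4. canonical 5-gon: [(27.7739, 55.3853) (0, 55.2894) (0, 0) (42, 0) (42, 49.9624)]
5. shoelace: 2286.2778

Area of P0's cell: 2286.2778 (5 vertices)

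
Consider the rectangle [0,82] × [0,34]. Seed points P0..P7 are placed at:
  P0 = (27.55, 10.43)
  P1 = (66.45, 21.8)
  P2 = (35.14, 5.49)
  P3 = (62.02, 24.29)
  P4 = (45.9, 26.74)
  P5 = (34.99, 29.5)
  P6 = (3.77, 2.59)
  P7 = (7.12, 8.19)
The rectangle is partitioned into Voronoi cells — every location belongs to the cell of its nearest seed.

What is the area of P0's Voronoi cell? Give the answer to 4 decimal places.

Area of P0's cell: 344.2677

1. box [0,82]×[0,34]: [(0, 0) (82, 0) (82, 34) (0, 34)]
2. ⊥bis P0·P1 via (47,16.115): [(0, 0) (51.7102, 0) (41.7724, 34) (0, 34)]  |A|=1589.2051
3. ⊥bis P0·P2 via (31.345,7.96): [(0, 0) (26.1642, 0) (43.7933, 27.086) (41.7724, 34) (0, 34)]  |A|=1243.2347
4. ⊥bis P0·P3 via (44.785,17.36): [(0, 0) (26.1642, 0) (41.989, 24.3138) (38.0942, 34) (0, 34)]  |A|=1216.3821
5. ⊥bis P0·P4 via (36.725,18.585): [(0, 0) (26.1642, 0) (37.6113, 17.5878) (23.0237, 34) (0, 34)]  |A|=1058.4126
6. ⊥bis P0·P5 via (31.27,19.965): [(0, 32.1647) (0, 0) (26.1642, 0) (37.5611, 17.5106)]  |A|=833.1459
7. ⊥bis P0·P6 via (15.66,6.51): [(8.265, 28.9402) (17.8063, 0) (26.1642, 0) (37.5611, 17.5106)]  |A|=442.5664
8. ⊥bis P0·P7 via (17.335,9.31): [(15.4918, 26.1207) (18.3558, 0) (26.1642, 0) (37.5611, 17.5106)]  |A|=344.2677
9. canonical 4-gon: [(15.4918, 26.1207) (18.3558, 0) (26.1642, 0) (37.5611, 17.5106)]
10. shoelace: 344.2677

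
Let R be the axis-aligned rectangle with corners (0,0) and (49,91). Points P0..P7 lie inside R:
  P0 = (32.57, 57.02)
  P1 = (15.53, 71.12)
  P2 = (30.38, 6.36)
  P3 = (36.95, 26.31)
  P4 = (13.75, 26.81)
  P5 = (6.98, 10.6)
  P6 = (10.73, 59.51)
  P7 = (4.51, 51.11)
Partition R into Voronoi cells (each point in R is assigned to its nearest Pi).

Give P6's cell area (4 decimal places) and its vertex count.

1. box [0,49]×[0,91]: [(0, 0) (49, 0) (49, 91) (0, 91)]
2. ⊥bis P6·P0 via (21.65,58.265): [(0, 0) (15.0071, 0) (25.3821, 91) (0, 91)]  |A|=1837.7131
3. ⊥bis P6·P1 via (13.13,65.315): [(0, 70.7434) (0, 0) (15.0071, 0) (22.0341, 61.6337)]  |A|=1241.8562
4. ⊥bis P6·P2 via (20.555,32.935): [(0, 70.7434) (0, 25.3356) (18.6832, 32.243) (22.0341, 61.6337)]  |A|=763.243
5. ⊥bis P6·P3 via (23.84,42.91): [(0, 70.7434) (0, 25.3356) (2.9842, 26.4389) (19.5094, 39.4899) (22.0341, 61.6337)]  |A|=708.756
6. ⊥bis P6·P4 via (12.24,43.16): [(0, 70.7434) (0, 42.0296) (20.0097, 43.8776) (22.0341, 61.6337)]  |A|=492.1185
7. ⊥bis P6·P5 via (8.855,35.055): [(0, 70.7434) (0, 42.0296) (20.0097, 43.8776) (22.0341, 61.6337)]  |A|=492.1185
8. ⊥bis P6·P7 via (7.62,55.31): [(0, 70.7434) (0, 60.9524) (20.2471, 45.9599) (22.0341, 61.6337)]  |A|=279.9377
9. canonical 4-gon: [(0, 70.7434) (0, 60.9524) (20.2471, 45.9599) (22.0341, 61.6337)]
10. shoelace: 279.9377

Area of P6's cell: 279.9377 (4 vertices)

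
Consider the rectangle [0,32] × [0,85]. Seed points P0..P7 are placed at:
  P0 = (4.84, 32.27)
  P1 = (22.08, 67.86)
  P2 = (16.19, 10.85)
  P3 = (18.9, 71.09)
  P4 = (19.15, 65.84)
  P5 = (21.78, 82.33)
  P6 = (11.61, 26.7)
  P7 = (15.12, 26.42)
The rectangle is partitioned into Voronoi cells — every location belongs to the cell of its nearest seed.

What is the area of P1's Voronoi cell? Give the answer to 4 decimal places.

1. box [0,32]×[0,85]: [(0, 0) (32, 0) (32, 85) (0, 85)]
2. ⊥bis P1·P0 via (13.46,50.065): [(0, 56.5851) (32, 41.0841) (32, 85) (0, 85)]  |A|=1157.2925
3. ⊥bis P1·P2 via (19.135,39.355): [(0, 56.5851) (32, 41.0841) (32, 85) (0, 85)]  |A|=1157.2925
4. ⊥bis P1·P3 via (20.49,69.475): [(4.958, 54.1834) (32, 41.0841) (32, 80.8068)]  |A|=537.091
5. ⊥bis P1·P4 via (20.615,66.85): [(19.4864, 68.487) (32, 50.3361) (32, 80.8068)]  |A|=190.6486
6. ⊥bis P1·P5 via (21.93,75.095): [(26.2902, 75.1854) (19.4864, 68.487) (32, 50.3361) (32, 75.3038)]  |A|=174.9379
7. ⊥bis P1·P6 via (16.845,47.28): [(26.2902, 75.1854) (19.4864, 68.487) (32, 50.3361) (32, 75.3038)]  |A|=174.9379
8. ⊥bis P1·P7 via (18.6,47.14): [(26.2902, 75.1854) (19.4864, 68.487) (32, 50.3361) (32, 75.3038)]  |A|=174.9379
9. canonical 4-gon: [(26.2902, 75.1854) (19.4864, 68.487) (32, 50.3361) (32, 75.3038)]
10. shoelace: 174.9379

Area of P1's cell: 174.9379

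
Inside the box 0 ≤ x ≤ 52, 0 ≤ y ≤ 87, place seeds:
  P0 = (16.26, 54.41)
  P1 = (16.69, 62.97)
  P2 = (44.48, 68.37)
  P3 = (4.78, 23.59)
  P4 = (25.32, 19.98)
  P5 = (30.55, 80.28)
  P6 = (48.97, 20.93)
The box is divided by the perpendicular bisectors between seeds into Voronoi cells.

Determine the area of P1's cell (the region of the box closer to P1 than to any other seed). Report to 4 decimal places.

Area of P1's cell: 595.7040

1. box [0,52]×[0,87]: [(0, 0) (52, 0) (52, 87) (0, 87)]
2. ⊥bis P1·P0 via (16.475,58.69): [(0, 59.5176) (52, 56.9054) (52, 87) (0, 87)]  |A|=1497.0007
3. ⊥bis P1·P2 via (30.585,65.67): [(0, 59.5176) (32.0938, 57.9054) (26.4403, 87) (0, 87)]  |A|=825.6414
4. ⊥bis P1·P3 via (10.735,43.28): [(0, 59.5176) (32.0938, 57.9054) (26.4403, 87) (0, 87)]  |A|=825.6414
5. ⊥bis P1·P4 via (21.005,41.475): [(0, 59.5176) (32.0938, 57.9054) (26.4403, 87) (0, 87)]  |A|=825.6414
6. ⊥bis P1·P5 via (23.62,71.625): [(0, 59.5176) (32.0938, 57.9054) (30.498, 66.1179) (4.4179, 87) (0, 87)]  |A|=595.704
7. ⊥bis P1·P6 via (32.83,41.95): [(0, 59.5176) (32.0938, 57.9054) (30.498, 66.1179) (4.4179, 87) (0, 87)]  |A|=595.704
8. canonical 5-gon: [(0, 59.5176) (32.0938, 57.9054) (30.498, 66.1179) (4.4179, 87) (0, 87)]
9. shoelace: 595.704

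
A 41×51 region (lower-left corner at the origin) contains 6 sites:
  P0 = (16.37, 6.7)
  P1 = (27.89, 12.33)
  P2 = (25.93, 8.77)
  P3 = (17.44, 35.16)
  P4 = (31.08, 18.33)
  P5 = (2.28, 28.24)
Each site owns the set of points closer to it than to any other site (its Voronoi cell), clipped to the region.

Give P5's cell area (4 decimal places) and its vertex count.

1. box [0,41]×[0,51]: [(0, 0) (41, 0) (41, 51) (0, 51)]
2. ⊥bis P5·P0 via (9.325,17.47): [(0, 11.3702) (41, 38.1896) (41, 51) (0, 51)]  |A|=1075.0231
3. ⊥bis P5·P1 via (15.085,20.285): [(0, 11.3702) (16.0821, 21.8901) (34.1664, 51) (0, 51)]  |A|=815.9572
4. ⊥bis P5·P2 via (14.105,18.505): [(0, 11.3702) (16.0821, 21.8901) (34.1664, 51) (0, 51)]  |A|=815.9572
5. ⊥bis P5·P3 via (9.86,31.7): [(0, 11.3702) (14.7389, 21.0114) (1.0502, 51) (0, 51)]  |A|=307.7982
6. ⊥bis P5·P4 via (16.68,23.285): [(0, 11.3702) (14.7389, 21.0114) (1.0502, 51) (0, 51)]  |A|=307.7982
7. canonical 4-gon: [(0, 11.3702) (14.7389, 21.0114) (1.0502, 51) (0, 51)]
8. shoelace: 307.7982

Area of P5's cell: 307.7982 (4 vertices)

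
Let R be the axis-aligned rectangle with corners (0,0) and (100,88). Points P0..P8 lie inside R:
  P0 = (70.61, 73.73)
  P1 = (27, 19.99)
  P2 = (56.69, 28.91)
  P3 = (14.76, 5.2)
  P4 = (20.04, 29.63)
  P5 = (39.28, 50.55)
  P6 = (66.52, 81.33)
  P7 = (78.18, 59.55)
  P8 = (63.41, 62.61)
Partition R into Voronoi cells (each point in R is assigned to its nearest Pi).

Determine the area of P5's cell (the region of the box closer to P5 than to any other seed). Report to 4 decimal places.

1. box [0,100]×[0,88]: [(0, 0) (100, 0) (100, 88) (0, 88)]
2. ⊥bis P5·P0 via (54.945,62.14): [(0, 0) (100, 0) (100, 1.2438) (35.8121, 88) (0, 88)]  |A|=6015.6505
3. ⊥bis P5·P1 via (33.14,35.27): [(0, 48.5867) (92.4617, 11.4326) (35.8121, 88) (0, 88)]  |A|=3193.126
4. ⊥bis P5·P2 via (47.985,39.73): [(0, 48.5867) (39.3431, 32.7774) (62.7416, 51.6021) (35.8121, 88) (0, 88)]  |A|=2443.4375
5. ⊥bis P5·P3 via (27.02,27.875): [(0, 48.5867) (39.3431, 32.7774) (62.7416, 51.6021) (35.8121, 88) (0, 88)]  |A|=2443.4375
6. ⊥bis P5·P4 via (29.66,40.09): [(0, 67.3681) (36.2672, 34.0134) (39.3431, 32.7774) (62.7416, 51.6021) (35.8121, 88) (0, 88)]  |A|=2102.863
7. ⊥bis P5·P6 via (52.9,65.94): [(0, 67.3681) (36.2672, 34.0134) (39.3431, 32.7774) (62.7416, 51.6021) (50.6797, 67.9049) (27.9732, 88) (0, 88)]  |A|=2024.1013
8. ⊥bis P5·P7 via (58.73,55.05): [(0, 67.3681) (36.2672, 34.0134) (39.3431, 32.7774) (60.0321, 49.4222) (58.0654, 57.9224) (50.6797, 67.9049) (27.9732, 88) (0, 88)]  |A|=2010.4418
9. ⊥bis P5·P8 via (51.345,56.58): [(0, 67.3681) (36.2672, 34.0134) (39.3431, 32.7774) (56.3878, 46.4903) (41.7234, 75.8312) (27.9732, 88) (0, 88)]  |A|=1868.2027
10. canonical 7-gon: [(0, 67.3681) (36.2672, 34.0134) (39.3431, 32.7774) (56.3878, 46.4903) (41.7234, 75.8312) (27.9732, 88) (0, 88)]
11. shoelace: 1868.2027

Area of P5's cell: 1868.2027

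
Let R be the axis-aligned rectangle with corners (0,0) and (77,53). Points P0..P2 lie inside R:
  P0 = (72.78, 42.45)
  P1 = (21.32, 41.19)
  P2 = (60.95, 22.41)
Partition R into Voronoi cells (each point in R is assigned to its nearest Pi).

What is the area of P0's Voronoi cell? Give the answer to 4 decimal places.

Area of P0's cell: 531.9641

1. box [0,77]×[0,53]: [(0, 0) (77, 0) (77, 53) (0, 53)]
2. ⊥bis P0·P1 via (47.05,41.82): [(48.074, 0) (77, 0) (77, 53) (46.7763, 53)]  |A|=1567.4691
3. ⊥bis P0·P2 via (66.865,32.43): [(46.9927, 44.161) (77, 26.4471) (77, 53) (46.7763, 53)]  |A|=531.9641
4. canonical 4-gon: [(46.9927, 44.161) (77, 26.4471) (77, 53) (46.7763, 53)]
5. shoelace: 531.9641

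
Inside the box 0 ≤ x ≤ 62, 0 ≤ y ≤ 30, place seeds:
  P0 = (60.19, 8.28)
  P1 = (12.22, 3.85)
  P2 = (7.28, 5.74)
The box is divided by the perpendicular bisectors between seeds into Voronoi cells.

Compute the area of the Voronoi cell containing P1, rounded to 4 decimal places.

1. box [0,62]×[0,30]: [(0, 0) (62, 0) (62, 30) (0, 30)]
2. ⊥bis P1·P0 via (36.205,6.065): [(0, 0) (36.7651, 0) (33.9946, 30) (0, 30)]  |A|=1061.3957
3. ⊥bis P1·P2 via (9.75,4.795): [(7.9155, 0) (36.7651, 0) (33.9946, 30) (19.3932, 30)]  |A|=651.7655
4. canonical 4-gon: [(7.9155, 0) (36.7651, 0) (33.9946, 30) (19.3932, 30)]
5. shoelace: 651.7655

Area of P1's cell: 651.7655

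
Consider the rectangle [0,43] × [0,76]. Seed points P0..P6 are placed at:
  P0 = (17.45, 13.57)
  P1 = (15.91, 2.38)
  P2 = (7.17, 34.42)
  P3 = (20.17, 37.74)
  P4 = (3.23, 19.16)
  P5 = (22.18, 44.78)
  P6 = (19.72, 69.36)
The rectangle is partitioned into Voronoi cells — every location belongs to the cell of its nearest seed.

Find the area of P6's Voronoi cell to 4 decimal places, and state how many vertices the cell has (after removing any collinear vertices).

1. box [0,43]×[0,76]: [(0, 0) (43, 0) (43, 76) (0, 76)]
2. ⊥bis P6·P0 via (18.585,41.465): [(0, 42.2212) (43, 40.4716) (43, 76) (0, 76)]  |A|=1490.1051
3. ⊥bis P6·P1 via (17.815,35.87): [(0, 42.2212) (43, 40.4716) (43, 76) (0, 76)]  |A|=1490.1051
4. ⊥bis P6·P2 via (13.445,51.89): [(0, 56.7193) (43, 41.2742) (43, 76) (0, 76)]  |A|=1161.1399
5. ⊥bis P6·P3 via (19.945,53.55): [(0, 56.7193) (9.2473, 53.3978) (43, 53.8781) (43, 76) (0, 76)]  |A|=948.4324
6. ⊥bis P6·P4 via (11.475,44.26): [(0, 56.7193) (9.2473, 53.3978) (43, 53.8781) (43, 76) (0, 76)]  |A|=948.4324
7. ⊥bis P6·P5 via (20.95,57.07): [(0, 56.7193) (3.8016, 55.3538) (43, 59.2768) (43, 76) (0, 76)]  |A|=808.3043
8. canonical 5-gon: [(0, 56.7193) (3.8016, 55.3538) (43, 59.2768) (43, 76) (0, 76)]
9. shoelace: 808.3043

Area of P6's cell: 808.3043 (5 vertices)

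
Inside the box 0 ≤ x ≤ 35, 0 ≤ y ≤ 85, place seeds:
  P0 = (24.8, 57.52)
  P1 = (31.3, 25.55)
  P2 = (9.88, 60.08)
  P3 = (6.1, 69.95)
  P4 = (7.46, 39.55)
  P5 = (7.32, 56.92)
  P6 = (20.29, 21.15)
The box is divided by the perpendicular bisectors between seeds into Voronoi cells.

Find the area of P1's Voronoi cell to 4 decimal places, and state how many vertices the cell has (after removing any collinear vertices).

1. box [0,35]×[0,85]: [(0, 0) (35, 0) (35, 85) (0, 85)]
2. ⊥bis P1·P0 via (28.05,41.535): [(0, 35.832) (0, 0) (35, 0) (35, 42.948)]  |A|=1378.6507
3. ⊥bis P1·P2 via (20.59,42.815): [(13.8834, 38.6547) (0, 30.0424) (0, 0) (35, 0) (35, 42.948)]  |A|=1338.461
4. ⊥bis P1·P3 via (18.7,47.75): [(13.8834, 38.6547) (0, 30.0424) (0, 0) (35, 0) (35, 42.948)]  |A|=1338.461
5. ⊥bis P1·P4 via (19.38,32.55): [(24.1963, 40.7515) (0.2651, 0) (35, 0) (35, 42.948)]  |A|=939.7488
6. ⊥bis P1·P5 via (19.31,41.235): [(24.1963, 40.7515) (0.2651, 0) (35, 0) (35, 42.948)]  |A|=939.7488
7. ⊥bis P1·P6 via (25.795,23.35): [(24.1963, 40.7515) (21.0095, 35.3247) (35, 0.3166) (35, 42.948)]  |A|=324.0331
8. canonical 4-gon: [(24.1963, 40.7515) (21.0095, 35.3247) (35, 0.3166) (35, 42.948)]
9. shoelace: 324.0331

Area of P1's cell: 324.0331 (4 vertices)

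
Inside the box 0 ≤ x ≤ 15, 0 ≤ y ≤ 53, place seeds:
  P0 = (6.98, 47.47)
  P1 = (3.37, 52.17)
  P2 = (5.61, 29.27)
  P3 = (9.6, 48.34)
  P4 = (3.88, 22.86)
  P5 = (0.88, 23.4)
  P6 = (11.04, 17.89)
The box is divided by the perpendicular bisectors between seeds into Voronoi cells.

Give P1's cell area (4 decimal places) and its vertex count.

1. box [0,15]×[0,53]: [(0, 0) (15, 0) (15, 53) (0, 53)]
2. ⊥bis P1·P0 via (5.175,49.82): [(0, 45.8452) (9.3152, 53) (0, 53)]  |A|=33.3243
3. ⊥bis P1·P2 via (4.49,40.72): [(0, 45.8452) (9.3152, 53) (0, 53)]  |A|=33.3243
4. ⊥bis P1·P3 via (6.485,50.255): [(0, 45.8452) (7.1503, 51.3372) (8.1725, 53) (0, 53)]  |A|=32.3743
5. ⊥bis P1·P4 via (3.625,37.515): [(0, 45.8452) (7.1503, 51.3372) (8.1725, 53) (0, 53)]  |A|=32.3743
6. ⊥bis P1·P5 via (2.125,37.785): [(0, 45.8452) (7.1503, 51.3372) (8.1725, 53) (0, 53)]  |A|=32.3743
7. ⊥bis P1·P6 via (7.205,35.03): [(0, 45.8452) (7.1503, 51.3372) (8.1725, 53) (0, 53)]  |A|=32.3743
8. canonical 4-gon: [(0, 45.8452) (7.1503, 51.3372) (8.1725, 53) (0, 53)]
9. shoelace: 32.3743

Area of P1's cell: 32.3743 (4 vertices)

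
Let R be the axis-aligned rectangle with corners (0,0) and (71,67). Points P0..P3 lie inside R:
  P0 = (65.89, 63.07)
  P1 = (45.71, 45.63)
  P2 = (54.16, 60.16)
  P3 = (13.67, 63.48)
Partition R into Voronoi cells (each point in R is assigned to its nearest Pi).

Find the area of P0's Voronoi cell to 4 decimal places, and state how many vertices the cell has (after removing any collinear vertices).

1. box [0,71]×[0,67]: [(0, 0) (71, 0) (71, 67) (0, 67)]
2. ⊥bis P0·P1 via (55.8,54.35): [(71, 36.7619) (71, 67) (44.8676, 67)]  |A|=395.0968
3. ⊥bis P0·P2 via (60.025,61.615): [(64.2541, 44.5676) (71, 36.7619) (71, 67) (58.6891, 67)]  |A|=240.0724
4. ⊥bis P0·P3 via (39.78,63.275): [(64.2541, 44.5676) (71, 36.7619) (71, 67) (58.6891, 67)]  |A|=240.0724
5. canonical 4-gon: [(64.2541, 44.5676) (71, 36.7619) (71, 67) (58.6891, 67)]
6. shoelace: 240.0724

Area of P0's cell: 240.0724 (4 vertices)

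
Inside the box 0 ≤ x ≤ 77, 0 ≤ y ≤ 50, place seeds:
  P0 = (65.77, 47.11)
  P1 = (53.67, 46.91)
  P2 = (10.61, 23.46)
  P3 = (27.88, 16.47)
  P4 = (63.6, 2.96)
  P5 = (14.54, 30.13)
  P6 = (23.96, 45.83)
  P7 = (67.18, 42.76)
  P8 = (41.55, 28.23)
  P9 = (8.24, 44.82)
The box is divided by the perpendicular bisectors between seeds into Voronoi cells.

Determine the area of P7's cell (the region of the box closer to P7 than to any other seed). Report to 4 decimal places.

Area of P7's cell: 421.5692

1. box [0,77]×[0,50]: [(0, 0) (77, 0) (77, 50) (0, 50)]
2. ⊥bis P7·P0 via (66.475,44.935): [(0, 23.3879) (0, 0) (77, 0) (77, 48.3466)]  |A|=2761.7776
3. ⊥bis P7·P1 via (60.425,44.835): [(59.7901, 42.7682) (46.6526, 0) (77, 0) (77, 48.3466)]  |A|=1064.971
4. ⊥bis P7·P2 via (38.895,33.11): [(59.7901, 42.7682) (48.3291, 5.4578) (50.1911, 0) (77, 0) (77, 48.3466)]  |A|=1055.3147
5. ⊥bis P7·P3 via (47.53,29.615): [(59.7901, 42.7682) (53.1631, 21.1943) (67.3412, 0) (77, 0) (77, 48.3466)]  |A|=845.7309
6. ⊥bis P7·P4 via (65.39,22.86): [(59.7901, 42.7682) (53.9897, 23.8855) (77, 21.8157) (77, 48.3466)]  |A|=451.5477
7. ⊥bis P7·P5 via (40.86,36.445): [(59.7901, 42.7682) (53.9897, 23.8855) (77, 21.8157) (77, 48.3466)]  |A|=451.5477
8. ⊥bis P7·P6 via (45.57,44.295): [(59.7901, 42.7682) (53.9897, 23.8855) (77, 21.8157) (77, 48.3466)]  |A|=451.5477
9. ⊥bis P7·P8 via (54.365,35.495): [(59.7901, 42.7682) (56.4346, 31.8444) (61.3204, 23.2261) (77, 21.8157) (77, 48.3466)]  |A|=421.5692
10. ⊥bis P7·P9 via (37.71,43.79): [(59.7901, 42.7682) (56.4346, 31.8444) (61.3204, 23.2261) (77, 21.8157) (77, 48.3466)]  |A|=421.5692
11. canonical 5-gon: [(59.7901, 42.7682) (56.4346, 31.8444) (61.3204, 23.2261) (77, 21.8157) (77, 48.3466)]
12. shoelace: 421.5692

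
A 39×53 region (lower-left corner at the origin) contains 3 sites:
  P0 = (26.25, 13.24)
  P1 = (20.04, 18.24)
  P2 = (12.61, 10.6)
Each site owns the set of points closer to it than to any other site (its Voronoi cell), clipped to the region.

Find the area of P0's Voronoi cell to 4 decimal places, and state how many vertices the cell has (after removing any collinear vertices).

Area of P0's cell: 441.8677 (4 vertices)

1. box [0,39]×[0,53]: [(0, 0) (39, 0) (39, 53) (0, 53)]
2. ⊥bis P0·P1 via (23.145,15.74): [(10.4719, 0) (39, 0) (39, 35.4319)]  |A|=505.4027
3. ⊥bis P0·P2 via (19.43,11.92): [(19.5539, 11.2799) (21.7371, 0) (39, 0) (39, 35.4319)]  |A|=441.8677
4. canonical 4-gon: [(19.5539, 11.2799) (21.7371, 0) (39, 0) (39, 35.4319)]
5. shoelace: 441.8677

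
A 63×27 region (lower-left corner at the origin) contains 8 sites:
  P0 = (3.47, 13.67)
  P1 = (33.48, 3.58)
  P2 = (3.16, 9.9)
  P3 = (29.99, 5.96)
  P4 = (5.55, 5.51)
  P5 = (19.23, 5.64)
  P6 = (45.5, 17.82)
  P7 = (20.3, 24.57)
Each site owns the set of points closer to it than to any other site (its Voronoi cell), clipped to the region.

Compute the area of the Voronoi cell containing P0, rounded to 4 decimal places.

Area of P0's cell: 172.9906

1. box [0,63]×[0,27]: [(0, 0) (63, 0) (63, 27) (0, 27)]
2. ⊥bis P0·P1 via (18.475,8.625): [(0, 0) (15.5751, 0) (24.6531, 27) (0, 27)]  |A|=543.0801
3. ⊥bis P0·P2 via (3.315,11.785): [(0, 12.0576) (19.101, 10.4869) (24.6531, 27) (0, 27)]  |A|=346.2564
4. ⊥bis P0·P3 via (16.73,9.815): [(0, 12.0576) (16.9761, 10.6617) (21.7261, 27) (0, 27)]  |A|=304.3163
5. ⊥bis P0·P4 via (4.51,9.59): [(0, 12.0576) (10.7294, 11.1753) (17.6374, 12.9362) (21.7261, 27) (0, 27)]  |A|=297.0423
6. ⊥bis P0·P5 via (11.35,9.655): [(0, 12.0576) (10.7294, 11.1753) (12.3329, 11.5841) (20.1876, 27) (0, 27)]  |A|=250.6469
7. ⊥bis P0·P6 via (24.485,15.745): [(0, 12.0576) (10.7294, 11.1753) (12.3329, 11.5841) (20.1876, 27) (0, 27)]  |A|=250.6469
8. ⊥bis P0·P7 via (11.885,19.12): [(0, 12.0576) (10.7294, 11.1753) (12.3329, 11.5841) (14.2847, 15.4148) (6.7815, 27) (0, 27)]  |A|=172.9906
9. canonical 6-gon: [(0, 12.0576) (10.7294, 11.1753) (12.3329, 11.5841) (14.2847, 15.4148) (6.7815, 27) (0, 27)]
10. shoelace: 172.9906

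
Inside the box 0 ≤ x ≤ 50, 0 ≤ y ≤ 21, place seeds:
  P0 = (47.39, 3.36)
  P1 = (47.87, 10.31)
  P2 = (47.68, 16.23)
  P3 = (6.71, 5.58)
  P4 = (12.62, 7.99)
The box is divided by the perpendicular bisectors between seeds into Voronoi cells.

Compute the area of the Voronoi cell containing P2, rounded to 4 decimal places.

1. box [0,50]×[0,21]: [(0, 0) (50, 0) (50, 21) (0, 21)]
2. ⊥bis P2·P0 via (47.535,9.795): [(0, 10.8661) (50, 9.7395) (50, 21) (0, 21)]  |A|=534.8609
3. ⊥bis P2·P1 via (47.775,13.27): [(0, 11.7367) (50, 13.3414) (50, 21) (0, 21)]  |A|=423.0477
4. ⊥bis P2·P3 via (27.195,10.905): [(26.7556, 12.5954) (50, 13.3414) (50, 21) (24.5708, 21)]  |A|=195.8708
5. ⊥bis P2·P4 via (30.15,12.11): [(30.0114, 12.6999) (50, 13.3414) (50, 21) (28.0606, 21)]  |A|=167.5921
6. canonical 4-gon: [(30.0114, 12.6999) (50, 13.3414) (50, 21) (28.0606, 21)]
7. shoelace: 167.5921

Area of P2's cell: 167.5921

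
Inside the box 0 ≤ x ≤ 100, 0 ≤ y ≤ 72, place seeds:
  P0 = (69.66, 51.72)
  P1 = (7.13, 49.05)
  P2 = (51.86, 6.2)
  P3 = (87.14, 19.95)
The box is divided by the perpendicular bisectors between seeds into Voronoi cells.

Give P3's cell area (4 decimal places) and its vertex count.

1. box [0,100]×[0,72]: [(0, 0) (100, 0) (100, 72) (0, 72)]
2. ⊥bis P3·P0 via (78.4,35.835): [(13.2697, 0) (100, 0) (100, 47.7194)]  |A|=2069.3602
3. ⊥bis P3·P1 via (47.135,34.5): [(39.9203, 14.6633) (34.5872, 0) (100, 0) (100, 47.7194)]  |A|=1913.0677
4. ⊥bis P3·P2 via (69.5,13.075): [(63.7673, 27.784) (74.5958, 0) (100, 0) (100, 47.7194)]  |A|=1217.4163
5. canonical 4-gon: [(63.7673, 27.784) (74.5958, 0) (100, 0) (100, 47.7194)]
6. shoelace: 1217.4163

Area of P3's cell: 1217.4163 (4 vertices)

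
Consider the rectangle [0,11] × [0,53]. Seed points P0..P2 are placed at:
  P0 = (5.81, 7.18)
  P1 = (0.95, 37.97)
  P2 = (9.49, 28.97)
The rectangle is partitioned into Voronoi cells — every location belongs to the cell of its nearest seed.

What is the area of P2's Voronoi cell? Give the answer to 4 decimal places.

1. box [0,11]×[0,53]: [(0, 0) (11, 0) (11, 53) (0, 53)]
2. ⊥bis P2·P0 via (7.65,18.075): [(0, 19.367) (11, 17.5092) (11, 53) (0, 53)]  |A|=380.1809
3. ⊥bis P2·P1 via (5.22,33.47): [(0, 28.5168) (0, 19.367) (11, 17.5092) (11, 38.9546)]  |A|=168.2735
4. canonical 4-gon: [(0, 28.5168) (0, 19.367) (11, 17.5092) (11, 38.9546)]
5. shoelace: 168.2735

Area of P2's cell: 168.2735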